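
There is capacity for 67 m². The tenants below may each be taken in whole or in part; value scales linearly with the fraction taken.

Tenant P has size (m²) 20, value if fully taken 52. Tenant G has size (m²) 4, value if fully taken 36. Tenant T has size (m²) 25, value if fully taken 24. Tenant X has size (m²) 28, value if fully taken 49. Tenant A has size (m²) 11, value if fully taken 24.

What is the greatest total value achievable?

164.84

Rank by value-to-size ratio: Tenant G 36/4≈9, Tenant P 52/20≈2.6, Tenant A 24/11≈2.18, Tenant X 49/28≈1.75, Tenant T 24/25≈0.96.
All 4 m² of Tenant G fit (value 36) ; 63 remain.
Tenant P: take in full, 20 m² for value 52 ; 43 left.
Take all of Tenant A (11 m², value 24) ; 32 m² left.
Tenant X: take in full, 28 m² for value 49 ; 4 left.
Only 4 m² remain; take 4/25 of Tenant T for value 24×4/25 = 3.84.
Total value = 164.84.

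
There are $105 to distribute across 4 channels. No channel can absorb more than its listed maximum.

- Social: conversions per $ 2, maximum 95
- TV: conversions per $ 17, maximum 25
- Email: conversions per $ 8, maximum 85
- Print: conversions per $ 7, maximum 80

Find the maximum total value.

1065

Rank by conversions per $: TV 17 > Email 8 > Print 7 > Social 2.
Give TV 25 to hit its cap of 25 — 80 left.
Only 80 left; Email takes them to reach 80.
Total = 17×25 + 8×80 = 1065.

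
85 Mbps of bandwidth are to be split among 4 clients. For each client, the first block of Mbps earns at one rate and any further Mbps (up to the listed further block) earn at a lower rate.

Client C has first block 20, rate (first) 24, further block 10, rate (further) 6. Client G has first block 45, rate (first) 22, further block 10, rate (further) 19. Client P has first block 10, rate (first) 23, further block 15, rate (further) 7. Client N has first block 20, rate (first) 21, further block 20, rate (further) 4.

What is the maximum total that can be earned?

1910

Order all 8 blocks by rate: Client C/T1 24 > Client P/T1 23 > Client G/T1 22 > Client N/T1 21 > Client G/T2 19 > Client P/T2 7 > Client C/T2 6 > Client N/T2 4.
Client C/T1 (24): +20 — 65 left.
Client P T1 at 23: fill all 10 — 55 left.
Fill Client G T1 block (45 at 22) — 10 left.
10 remain; put them into Client N T1 at 21.
Total = 24×20 + 23×10 + 22×45 + 21×10 = 1910.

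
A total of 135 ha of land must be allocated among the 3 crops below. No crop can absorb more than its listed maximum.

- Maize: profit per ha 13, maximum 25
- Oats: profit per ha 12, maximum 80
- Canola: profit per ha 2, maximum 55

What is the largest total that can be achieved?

1345

Order the crops by profit per ha: Maize 13 > Oats 12 > Canola 2.
Maize takes 25 to reach its cap of 25 → 110 left.
Oats takes 80 to reach its cap of 80 → 30 left.
Canola has room for 55 but only 30 remain, so it gets 30.
Total = 13×25 + 12×80 + 2×30 = 1345.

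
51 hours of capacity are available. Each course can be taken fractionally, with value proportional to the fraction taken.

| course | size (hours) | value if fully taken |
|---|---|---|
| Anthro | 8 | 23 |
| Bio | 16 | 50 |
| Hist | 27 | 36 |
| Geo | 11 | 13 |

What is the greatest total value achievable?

Best value per unit of size first: Bio 50/16≈3.12, Anthro 23/8≈2.88, Hist 36/27≈1.33, Geo 13/11≈1.18.
All 16 hours of Bio fit (value 50) ; 35 remain.
Take all of Anthro (8 hours, value 23) ; 27 hours left.
Hist: take in full, 27 hours for value 36 ; 0 left.
Total value = 109.

109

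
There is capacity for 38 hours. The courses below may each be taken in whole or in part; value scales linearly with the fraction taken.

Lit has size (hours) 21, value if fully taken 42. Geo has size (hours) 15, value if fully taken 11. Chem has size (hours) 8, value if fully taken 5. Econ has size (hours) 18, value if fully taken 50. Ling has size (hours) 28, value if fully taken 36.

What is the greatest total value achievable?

90

Best value per unit of size first: Econ 50/18≈2.78, Lit 42/21≈2, Ling 36/28≈1.29, Geo 11/15≈0.733, Chem 5/8≈0.625.
Econ: take in full, 18 hours for value 50 — 20 left.
Fill the last 20 hours with part of Lit: 20/21 of it earns 40.
Total value = 90.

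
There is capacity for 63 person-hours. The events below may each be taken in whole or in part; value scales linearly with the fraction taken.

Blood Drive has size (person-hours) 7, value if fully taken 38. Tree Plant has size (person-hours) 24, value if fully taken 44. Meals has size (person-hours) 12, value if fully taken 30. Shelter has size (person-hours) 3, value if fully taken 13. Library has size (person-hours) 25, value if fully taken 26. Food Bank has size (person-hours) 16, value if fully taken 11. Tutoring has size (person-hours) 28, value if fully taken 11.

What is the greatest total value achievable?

142.68

Sort by value density: Blood Drive 38/7≈5.43, Shelter 13/3≈4.33, Meals 30/12≈2.5, Tree Plant 44/24≈1.83, Library 26/25≈1.04, Food Bank 11/16≈0.688, Tutoring 11/28≈0.393.
Take all of Blood Drive (7 person-hours, value 38) — 56 person-hours left.
Take all of Shelter (3 person-hours, value 13) — 53 person-hours left.
Meals: take in full, 12 person-hours for value 30 — 41 left.
Take all of Tree Plant (24 person-hours, value 44) — 17 person-hours left.
Fill the last 17 person-hours with part of Library: 17/25 of it earns 17.68.
Total value = 142.68.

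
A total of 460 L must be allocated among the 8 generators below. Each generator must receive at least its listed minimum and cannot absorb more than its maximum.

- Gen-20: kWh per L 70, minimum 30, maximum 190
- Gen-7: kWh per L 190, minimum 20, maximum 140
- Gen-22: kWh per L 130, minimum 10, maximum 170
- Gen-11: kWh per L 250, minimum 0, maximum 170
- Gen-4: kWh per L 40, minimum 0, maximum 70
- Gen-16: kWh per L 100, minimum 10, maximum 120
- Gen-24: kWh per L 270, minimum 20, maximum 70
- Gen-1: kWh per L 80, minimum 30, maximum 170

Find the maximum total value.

Meeting every minimum uses 30+20+10+0+0+10+20+30 = 120 L, leaving 340.
Rank by kWh per L: Gen-24 270 > Gen-11 250 > Gen-7 190 > Gen-22 130 > Gen-16 100 > Gen-1 80 > Gen-20 70 > Gen-4 40.
Gen-24 takes 50 more to reach its cap of 70 → 290 left.
Gen-11: +170 to 170 (cap) → 120 left.
Give Gen-7 120 more to hit its cap of 140 → 0 left.
Total = 70×30 + 190×140 + 130×10 + 250×170 + 100×10 + 270×70 + 80×30 = 94800.

94800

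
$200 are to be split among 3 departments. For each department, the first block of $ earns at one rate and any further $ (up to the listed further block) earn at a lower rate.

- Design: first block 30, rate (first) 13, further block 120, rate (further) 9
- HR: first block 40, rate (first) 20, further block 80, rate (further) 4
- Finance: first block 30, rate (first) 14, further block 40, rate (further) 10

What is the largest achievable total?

2550

Rank every tier by rate: HR/T1 20 > Finance/T1 14 > Design/T1 13 > Finance/T2 10 > Design/T2 9 > HR/T2 4.
HR/T1 (20): +40 — 160 left.
Finance T1 at 14: fill all 30 — 130 left.
Design T1 at 13: fill all 30 — 100 left.
Finance/T2 (10): +40 — 60 left.
60 remain; put them into Design T2 at 9.
Total = 20×40 + 14×30 + 13×30 + 10×40 + 9×60 = 2550.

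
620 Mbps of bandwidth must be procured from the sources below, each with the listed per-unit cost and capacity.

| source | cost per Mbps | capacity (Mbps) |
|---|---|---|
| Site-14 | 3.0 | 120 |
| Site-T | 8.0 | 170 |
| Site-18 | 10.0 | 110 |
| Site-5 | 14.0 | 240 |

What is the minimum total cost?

5900

Use sources in increasing cost order.
Site-14 (3.0): use full 120 — 500 Mbps to go.
Site-T at 8.0: take all 170 Mbps — 330 still needed.
Site-18 at 10.0: take all 110 Mbps — 220 still needed.
Take 220 from Site-5 at 14.0 to finish.
Cost = 120×3.0 + 170×8.0 + 110×10.0 + 220×14.0 = 5900.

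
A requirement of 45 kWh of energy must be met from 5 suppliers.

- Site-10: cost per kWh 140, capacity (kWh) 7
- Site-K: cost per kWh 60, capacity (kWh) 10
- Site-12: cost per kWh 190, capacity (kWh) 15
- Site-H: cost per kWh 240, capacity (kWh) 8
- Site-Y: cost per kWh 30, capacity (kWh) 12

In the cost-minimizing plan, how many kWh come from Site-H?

Cheapest first:
Site-Y at 30: take all 12 kWh ; 33 still needed.
Site-K (60): use full 10 ; 23 kWh to go.
Take 7 from Site-10 at 140 ; need 16 more.
Site-12 at 190: take all 15 kWh ; 1 still needed.
Site-H (240): take the remaining 1 ; done.

1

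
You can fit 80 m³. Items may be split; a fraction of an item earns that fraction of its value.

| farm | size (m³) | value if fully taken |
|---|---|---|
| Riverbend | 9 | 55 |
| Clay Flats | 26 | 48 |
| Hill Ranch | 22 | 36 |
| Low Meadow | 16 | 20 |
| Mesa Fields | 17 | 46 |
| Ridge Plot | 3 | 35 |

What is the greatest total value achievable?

223.75

Sort by value density: Ridge Plot 35/3≈11.7, Riverbend 55/9≈6.11, Mesa Fields 46/17≈2.71, Clay Flats 48/26≈1.85, Hill Ranch 36/22≈1.64, Low Meadow 20/16≈1.25.
All 3 m³ of Ridge Plot fit (value 35) ; 77 remain.
Take all of Riverbend (9 m³, value 55) ; 68 m³ left.
Take all of Mesa Fields (17 m³, value 46) ; 51 m³ left.
Clay Flats: take in full, 26 m³ for value 48 ; 25 left.
All 22 m³ of Hill Ranch fit (value 36) ; 3 remain.
3 m³ left: a 3/16 share of Low Meadow gives 20×3/16 = 3.75.
Total value = 223.75.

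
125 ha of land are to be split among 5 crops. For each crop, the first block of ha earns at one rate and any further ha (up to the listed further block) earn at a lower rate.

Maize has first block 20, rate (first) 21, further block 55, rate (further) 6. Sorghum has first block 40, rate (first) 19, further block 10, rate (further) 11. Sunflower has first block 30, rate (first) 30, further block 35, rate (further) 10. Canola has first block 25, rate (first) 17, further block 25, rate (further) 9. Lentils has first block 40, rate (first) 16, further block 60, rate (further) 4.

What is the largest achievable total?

2665

Order all 10 blocks by rate: Sunflower/T1 30 > Maize/T1 21 > Sorghum/T1 19 > Canola/T1 17 > Lentils/T1 16 > Sorghum/T2 11 > Sunflower/T2 10 > Canola/T2 9 > Maize/T2 6 > Lentils/T2 4.
Sunflower/T1 (30): +30 ; 95 left.
Maize T1 at 21: fill all 20 ; 75 left.
Sorghum/T1 (19): +40 ; 35 left.
Fill Canola T1 block (25 at 17) ; 10 left.
10 remain; put them into Lentils T1 at 16.
Total = 30×30 + 21×20 + 19×40 + 17×25 + 16×10 = 2665.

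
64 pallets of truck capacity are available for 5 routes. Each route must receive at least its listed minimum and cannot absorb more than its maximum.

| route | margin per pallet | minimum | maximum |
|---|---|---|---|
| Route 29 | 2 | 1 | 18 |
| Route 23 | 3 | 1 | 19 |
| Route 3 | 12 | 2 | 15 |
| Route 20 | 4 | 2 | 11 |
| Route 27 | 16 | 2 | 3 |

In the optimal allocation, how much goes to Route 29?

16

Meeting every minimum uses 1+1+2+2+2 = 8 pallets, leaving 56.
Rank by margin per pallet: Route 27 16 > Route 3 12 > Route 20 4 > Route 23 3 > Route 29 2.
Route 27 takes 1 more to reach its cap of 3 ; 55 left.
Route 3 takes 13 more to reach its cap of 15 ; 42 left.
Route 20: +9 to 11 (cap) ; 33 left.
Route 23 takes 18 more to reach its cap of 19 ; 15 left.
Only 15 left; Route 29 takes them to reach 16.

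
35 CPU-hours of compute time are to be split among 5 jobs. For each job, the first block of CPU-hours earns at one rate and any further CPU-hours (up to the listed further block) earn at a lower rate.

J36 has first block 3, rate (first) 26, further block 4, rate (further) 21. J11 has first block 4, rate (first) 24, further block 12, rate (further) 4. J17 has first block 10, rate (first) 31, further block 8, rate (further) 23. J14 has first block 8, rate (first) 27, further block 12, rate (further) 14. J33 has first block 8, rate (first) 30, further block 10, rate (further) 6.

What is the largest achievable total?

Rank every tier by rate: J17/T1 31 > J33/T1 30 > J14/T1 27 > J36/T1 26 > J11/T1 24 > J17/T2 23 > J36/T2 21 > J14/T2 14 > J33/T2 6 > J11/T2 4.
Fill J17 T1 block (10 at 31) ; 25 left.
J33 T1 at 30: fill all 8 ; 17 left.
Fill J14 T1 block (8 at 27) ; 9 left.
Fill J36 T1 block (3 at 26) ; 6 left.
Fill J11 T1 block (4 at 24) ; 2 left.
J17/T2: +2 of 8 at 23; pool empty.
Total = 31×10 + 30×8 + 27×8 + 26×3 + 24×4 + 23×2 = 986.

986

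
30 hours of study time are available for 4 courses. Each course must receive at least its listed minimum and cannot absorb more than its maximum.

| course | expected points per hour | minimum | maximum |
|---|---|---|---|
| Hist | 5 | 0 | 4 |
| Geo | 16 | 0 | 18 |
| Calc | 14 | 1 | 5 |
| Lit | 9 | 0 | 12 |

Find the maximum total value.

Meeting every minimum uses 0+0+1+0 = 1 hours, leaving 29.
Rank by expected points per hour: Geo 16 > Calc 14 > Lit 9 > Hist 5.
Give Geo 18 more to hit its cap of 18 ; 11 left.
Give Calc 4 more to hit its cap of 5 ; 7 left.
Lit has room for 12 more but only 7 remain, so it gets 7.
Total = 16×18 + 14×5 + 9×7 = 421.

421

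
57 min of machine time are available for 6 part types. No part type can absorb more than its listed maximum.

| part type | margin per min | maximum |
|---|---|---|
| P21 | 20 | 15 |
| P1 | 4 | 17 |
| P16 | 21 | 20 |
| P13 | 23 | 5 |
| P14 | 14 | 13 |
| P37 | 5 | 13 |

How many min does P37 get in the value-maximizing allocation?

4

Rank by margin per min: P13 23 > P16 21 > P21 20 > P14 14 > P37 5 > P1 4.
P13: +5 to 5 (cap) → 52 left.
P16 takes 20 to reach its cap of 20 → 32 left.
Give P21 15 to hit its cap of 15 → 17 left.
Give P14 13 to hit its cap of 13 → 4 left.
P37 has room for 13 but only 4 remain, so it gets 4.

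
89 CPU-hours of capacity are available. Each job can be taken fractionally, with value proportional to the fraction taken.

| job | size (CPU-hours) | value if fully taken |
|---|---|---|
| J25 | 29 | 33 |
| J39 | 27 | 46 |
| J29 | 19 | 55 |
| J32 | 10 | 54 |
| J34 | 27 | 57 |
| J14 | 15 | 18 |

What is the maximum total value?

Rank by value-to-size ratio: J32 54/10≈5.4, J29 55/19≈2.89, J34 57/27≈2.11, J39 46/27≈1.7, J14 18/15≈1.2, J25 33/29≈1.14.
Take all of J32 (10 CPU-hours, value 54) — 79 CPU-hours left.
Take all of J29 (19 CPU-hours, value 55) — 60 CPU-hours left.
J34: take in full, 27 CPU-hours for value 57 — 33 left.
All 27 CPU-hours of J39 fit (value 46) — 6 remain.
Fill the last 6 CPU-hours with part of J14: 6/15 of it earns 7.2.
Total value = 219.2.

219.2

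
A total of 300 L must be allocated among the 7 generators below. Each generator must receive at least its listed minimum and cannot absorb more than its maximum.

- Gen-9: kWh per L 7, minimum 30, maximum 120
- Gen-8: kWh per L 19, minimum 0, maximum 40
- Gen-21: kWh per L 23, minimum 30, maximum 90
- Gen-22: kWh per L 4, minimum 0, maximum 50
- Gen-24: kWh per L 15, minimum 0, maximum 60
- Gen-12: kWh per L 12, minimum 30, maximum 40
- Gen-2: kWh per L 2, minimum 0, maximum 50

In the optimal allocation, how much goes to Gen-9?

70

Meeting every minimum uses 30+0+30+0+0+30+0 = 90 L, leaving 210.
Rank by kWh per L: Gen-21 23 > Gen-8 19 > Gen-24 15 > Gen-12 12 > Gen-9 7 > Gen-22 4 > Gen-2 2.
Gen-21 takes 60 more to reach its cap of 90 → 150 left.
Give Gen-8 40 more to hit its cap of 40 → 110 left.
Gen-24 takes 60 more to reach its cap of 60 → 50 left.
Gen-12: +10 to 40 (cap) → 40 left.
Gen-9 has room for 90 more but only 40 remain, so it gets 70.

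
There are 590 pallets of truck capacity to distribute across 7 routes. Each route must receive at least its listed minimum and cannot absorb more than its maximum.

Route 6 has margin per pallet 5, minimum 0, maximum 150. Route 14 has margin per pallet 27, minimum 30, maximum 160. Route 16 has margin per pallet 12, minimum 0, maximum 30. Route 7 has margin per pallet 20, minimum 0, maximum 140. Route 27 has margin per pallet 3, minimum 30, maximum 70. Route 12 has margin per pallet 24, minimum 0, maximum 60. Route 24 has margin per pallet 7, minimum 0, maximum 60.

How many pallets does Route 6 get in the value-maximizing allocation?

110

Meeting every minimum uses 0+30+0+0+30+0+0 = 60 pallets, leaving 530.
Order the routes by margin per pallet: Route 14 27 > Route 12 24 > Route 7 20 > Route 16 12 > Route 24 7 > Route 6 5 > Route 27 3.
Route 14: +130 to 160 (cap) ; 400 left.
Route 12 takes 60 more to reach its cap of 60 ; 340 left.
Route 7 takes 140 more to reach its cap of 140 ; 200 left.
Route 16 takes 30 more to reach its cap of 30 ; 170 left.
Route 24 takes 60 more to reach its cap of 60 ; 110 left.
Route 6: +110 (room for 150) → 110. Pool exhausted.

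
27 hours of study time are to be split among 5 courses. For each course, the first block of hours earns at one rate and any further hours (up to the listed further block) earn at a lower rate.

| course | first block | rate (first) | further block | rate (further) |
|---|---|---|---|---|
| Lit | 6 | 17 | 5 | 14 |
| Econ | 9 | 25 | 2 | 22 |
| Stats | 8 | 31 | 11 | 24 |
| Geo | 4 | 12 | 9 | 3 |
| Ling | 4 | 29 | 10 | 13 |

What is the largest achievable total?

Order all 10 blocks by rate: Stats/tier1 31 > Ling/tier1 29 > Econ/tier1 25 > Stats/tier2 24 > Econ/tier2 22 > Lit/tier1 17 > Lit/tier2 14 > Ling/tier2 13 > Geo/tier1 12 > Geo/tier2 3.
Stats tier1 at 31: fill all 8 — 19 left.
Fill Ling tier1 block (4 at 29) — 15 left.
Econ tier1 at 25: fill all 9 — 6 left.
Stats tier2 at 24: only 6 left, fill 6.
Total = 31×8 + 29×4 + 25×9 + 24×6 = 733.

733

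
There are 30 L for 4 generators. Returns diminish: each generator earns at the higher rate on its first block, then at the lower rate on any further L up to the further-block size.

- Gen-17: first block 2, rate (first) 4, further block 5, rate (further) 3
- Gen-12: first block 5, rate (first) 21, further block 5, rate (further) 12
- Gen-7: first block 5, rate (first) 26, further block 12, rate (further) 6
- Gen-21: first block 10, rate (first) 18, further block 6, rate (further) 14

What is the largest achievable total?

Order all 8 blocks by rate: Gen-7/tier1 26 > Gen-12/tier1 21 > Gen-21/tier1 18 > Gen-21/tier2 14 > Gen-12/tier2 12 > Gen-7/tier2 6 > Gen-17/tier1 4 > Gen-17/tier2 3.
Fill Gen-7 tier1 block (5 at 26) → 25 left.
Fill Gen-12 tier1 block (5 at 21) → 20 left.
Gen-21/tier1 (18): +10 → 10 left.
Gen-21/tier2 (14): +6 → 4 left.
Gen-12 tier2 at 12: only 4 left, fill 4.
Total = 26×5 + 21×5 + 18×10 + 14×6 + 12×4 = 547.

547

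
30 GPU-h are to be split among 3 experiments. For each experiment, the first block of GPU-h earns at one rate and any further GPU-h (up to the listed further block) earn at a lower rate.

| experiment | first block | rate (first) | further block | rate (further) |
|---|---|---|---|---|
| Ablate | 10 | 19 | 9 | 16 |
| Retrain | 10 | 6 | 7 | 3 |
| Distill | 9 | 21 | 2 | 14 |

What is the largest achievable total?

Rank every tier by rate: Distill/first 21 > Ablate/first 19 > Ablate/second 16 > Distill/second 14 > Retrain/first 6 > Retrain/second 3.
Distill first at 21: fill all 9 → 21 left.
Ablate/first (19): +10 → 11 left.
Ablate second at 16: fill all 9 → 2 left.
Fill Distill second block (2 at 14) → 0 left.
Total = 21×9 + 19×10 + 16×9 + 14×2 = 551.

551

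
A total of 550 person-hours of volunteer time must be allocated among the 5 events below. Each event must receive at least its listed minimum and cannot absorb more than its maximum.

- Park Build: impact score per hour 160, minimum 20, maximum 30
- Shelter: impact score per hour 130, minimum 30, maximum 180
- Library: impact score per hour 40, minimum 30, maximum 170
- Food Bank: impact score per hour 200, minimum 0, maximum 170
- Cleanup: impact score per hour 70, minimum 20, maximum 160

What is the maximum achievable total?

Meeting every minimum uses 20+30+30+0+20 = 100 person-hours, leaving 450.
Rank by impact score per hour: Food Bank 200 > Park Build 160 > Shelter 130 > Cleanup 70 > Library 40.
Food Bank: +170 to 170 (cap) — 280 left.
Park Build: +10 to 30 (cap) — 270 left.
Give Shelter 150 more to hit its cap of 180 — 120 left.
Only 120 left; Cleanup takes them to reach 140.
Total = 160×30 + 130×180 + 40×30 + 200×170 + 70×140 = 73200.

73200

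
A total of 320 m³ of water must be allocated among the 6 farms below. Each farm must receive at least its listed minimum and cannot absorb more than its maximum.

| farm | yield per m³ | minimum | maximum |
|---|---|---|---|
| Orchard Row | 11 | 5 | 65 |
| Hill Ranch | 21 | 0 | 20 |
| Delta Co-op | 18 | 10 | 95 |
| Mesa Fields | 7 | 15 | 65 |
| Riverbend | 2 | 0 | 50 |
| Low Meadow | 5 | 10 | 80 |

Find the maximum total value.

Meeting every minimum uses 5+0+10+15+0+10 = 40 m³, leaving 280.
Order the farms by yield per m³: Hill Ranch 21 > Delta Co-op 18 > Orchard Row 11 > Mesa Fields 7 > Low Meadow 5 > Riverbend 2.
Hill Ranch takes 20 more to reach its cap of 20 → 260 left.
Give Delta Co-op 85 more to hit its cap of 95 → 175 left.
Orchard Row takes 60 more to reach its cap of 65 → 115 left.
Mesa Fields takes 50 more to reach its cap of 65 → 65 left.
Low Meadow: +65 (room for 70) → 75. Pool exhausted.
Total = 11×65 + 21×20 + 18×95 + 7×65 + 5×75 = 3675.

3675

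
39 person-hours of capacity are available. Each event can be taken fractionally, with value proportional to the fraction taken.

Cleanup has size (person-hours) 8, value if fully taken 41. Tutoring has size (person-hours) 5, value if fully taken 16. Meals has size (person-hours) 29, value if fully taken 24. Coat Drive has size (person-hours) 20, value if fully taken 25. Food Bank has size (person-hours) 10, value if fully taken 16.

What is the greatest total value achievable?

Best value per unit of size first: Cleanup 41/8≈5.12, Tutoring 16/5≈3.2, Food Bank 16/10≈1.6, Coat Drive 25/20≈1.25, Meals 24/29≈0.828.
Cleanup: take in full, 8 person-hours for value 41 ; 31 left.
Take all of Tutoring (5 person-hours, value 16) ; 26 person-hours left.
All 10 person-hours of Food Bank fit (value 16) ; 16 remain.
Fill the last 16 person-hours with part of Coat Drive: 16/20 of it earns 20.
Total value = 93.

93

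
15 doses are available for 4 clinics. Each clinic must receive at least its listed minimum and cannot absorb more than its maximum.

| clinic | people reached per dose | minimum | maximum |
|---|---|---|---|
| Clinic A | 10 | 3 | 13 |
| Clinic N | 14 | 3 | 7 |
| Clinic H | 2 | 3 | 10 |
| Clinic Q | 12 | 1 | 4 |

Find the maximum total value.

158

Meeting every minimum uses 3+3+3+1 = 10 doses, leaving 5.
Highest people reached per dose first: Clinic N 14 > Clinic Q 12 > Clinic A 10 > Clinic H 2.
Give Clinic N 4 more to hit its cap of 7 → 1 left.
Only 1 left; Clinic Q takes them to reach 2.
Total = 10×3 + 14×7 + 2×3 + 12×2 = 158.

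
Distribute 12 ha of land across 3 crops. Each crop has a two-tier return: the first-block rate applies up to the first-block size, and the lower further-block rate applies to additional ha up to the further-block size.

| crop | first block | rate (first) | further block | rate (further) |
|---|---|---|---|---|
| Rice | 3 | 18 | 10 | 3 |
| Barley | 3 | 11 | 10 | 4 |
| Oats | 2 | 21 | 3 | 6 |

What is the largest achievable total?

Treat each block as its own option and order by rate: Oats/first 21 > Rice/first 18 > Barley/first 11 > Oats/second 6 > Barley/second 4 > Rice/second 3.
Fill Oats first block (2 at 21) — 10 left.
Fill Rice first block (3 at 18) — 7 left.
Fill Barley first block (3 at 11) — 4 left.
Oats/second (6): +3 — 1 left.
1 remain; put them into Barley second at 4.
Total = 21×2 + 18×3 + 11×3 + 6×3 + 4×1 = 151.

151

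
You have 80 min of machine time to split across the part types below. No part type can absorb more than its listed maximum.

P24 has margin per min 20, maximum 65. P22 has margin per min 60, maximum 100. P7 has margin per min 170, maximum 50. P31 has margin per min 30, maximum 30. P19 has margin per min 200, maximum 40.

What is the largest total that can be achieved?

14800

Highest margin per min first: P19 200 > P7 170 > P22 60 > P31 30 > P24 20.
P19 takes 40 to reach its cap of 40 — 40 left.
P7: +40 (room for 50) → 40. Pool exhausted.
Total = 170×40 + 200×40 = 14800.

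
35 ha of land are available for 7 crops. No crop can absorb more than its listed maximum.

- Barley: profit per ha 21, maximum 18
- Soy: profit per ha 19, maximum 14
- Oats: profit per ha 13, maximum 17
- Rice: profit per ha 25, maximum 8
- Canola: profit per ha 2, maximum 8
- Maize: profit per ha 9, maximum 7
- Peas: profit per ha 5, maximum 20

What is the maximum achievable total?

Rank by profit per ha: Rice 25 > Barley 21 > Soy 19 > Oats 13 > Maize 9 > Peas 5 > Canola 2.
Rice: +8 to 8 (cap) — 27 left.
Barley takes 18 to reach its cap of 18 — 9 left.
Soy: +9 (room for 14) → 9. Pool exhausted.
Total = 21×18 + 19×9 + 25×8 = 749.

749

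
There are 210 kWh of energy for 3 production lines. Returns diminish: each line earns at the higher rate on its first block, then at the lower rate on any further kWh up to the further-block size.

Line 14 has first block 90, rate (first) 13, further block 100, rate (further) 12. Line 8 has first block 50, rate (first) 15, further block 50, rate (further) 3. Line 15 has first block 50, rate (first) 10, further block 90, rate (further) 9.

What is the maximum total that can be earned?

2760

Treat each block as its own option and order by rate: Line 8/T1 15 > Line 14/T1 13 > Line 14/T2 12 > Line 15/T1 10 > Line 15/T2 9 > Line 8/T2 3.
Fill Line 8 T1 block (50 at 15) → 160 left.
Fill Line 14 T1 block (90 at 13) → 70 left.
Line 14 T2 at 12: only 70 left, fill 70.
Total = 15×50 + 13×90 + 12×70 = 2760.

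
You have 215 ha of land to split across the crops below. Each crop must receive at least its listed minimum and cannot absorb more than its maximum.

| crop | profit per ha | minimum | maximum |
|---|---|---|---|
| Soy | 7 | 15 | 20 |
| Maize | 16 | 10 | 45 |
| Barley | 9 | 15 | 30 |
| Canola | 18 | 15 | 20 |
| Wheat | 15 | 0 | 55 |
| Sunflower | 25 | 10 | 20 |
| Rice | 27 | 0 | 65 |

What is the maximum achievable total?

Meeting every minimum uses 15+10+15+15+0+10+0 = 65 ha, leaving 150.
Rank by profit per ha: Rice 27 > Sunflower 25 > Canola 18 > Maize 16 > Wheat 15 > Barley 9 > Soy 7.
Rice: +65 to 65 (cap) — 85 left.
Give Sunflower 10 more to hit its cap of 20 — 75 left.
Canola takes 5 more to reach its cap of 20 — 70 left.
Maize: +35 to 45 (cap) — 35 left.
Wheat has room for 55 more but only 35 remain, so it gets 35.
Total = 7×15 + 16×45 + 9×15 + 18×20 + 15×35 + 25×20 + 27×65 = 4100.

4100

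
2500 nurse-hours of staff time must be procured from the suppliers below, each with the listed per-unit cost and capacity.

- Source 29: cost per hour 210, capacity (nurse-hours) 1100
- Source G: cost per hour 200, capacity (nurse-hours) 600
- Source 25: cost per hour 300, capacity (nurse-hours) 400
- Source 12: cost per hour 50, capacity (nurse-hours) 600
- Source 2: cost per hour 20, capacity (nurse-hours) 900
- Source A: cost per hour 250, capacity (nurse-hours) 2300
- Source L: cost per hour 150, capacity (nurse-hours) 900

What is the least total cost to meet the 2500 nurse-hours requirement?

203000

Cheapest first:
Source 2 at 20: take all 900 nurse-hours — 1600 still needed.
Source 12 at 50: take all 600 nurse-hours — 1000 still needed.
Source L at 150: take all 900 nurse-hours — 100 still needed.
Source G at 200: take 100 of its 600 — requirement met.
Source 29, Source A, Source 25: unused.
Cost = 900×20 + 600×50 + 900×150 + 100×200 = 203000.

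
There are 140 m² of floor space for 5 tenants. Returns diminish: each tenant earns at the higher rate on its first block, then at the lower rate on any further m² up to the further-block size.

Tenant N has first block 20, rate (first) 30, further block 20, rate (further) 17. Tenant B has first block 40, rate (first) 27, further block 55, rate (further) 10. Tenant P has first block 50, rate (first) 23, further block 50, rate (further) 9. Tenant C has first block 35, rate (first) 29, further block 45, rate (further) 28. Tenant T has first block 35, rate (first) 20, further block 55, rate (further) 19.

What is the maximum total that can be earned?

3955

Rank every tier by rate: Tenant N/T1 30 > Tenant C/T1 29 > Tenant C/T2 28 > Tenant B/T1 27 > Tenant P/T1 23 > Tenant T/T1 20 > Tenant T/T2 19 > Tenant N/T2 17 > Tenant B/T2 10 > Tenant P/T2 9.
Fill Tenant N T1 block (20 at 30) ; 120 left.
Tenant C T1 at 29: fill all 35 ; 85 left.
Fill Tenant C T2 block (45 at 28) ; 40 left.
Tenant B/T1 (27): +40 ; 0 left.
Total = 30×20 + 29×35 + 28×45 + 27×40 = 3955.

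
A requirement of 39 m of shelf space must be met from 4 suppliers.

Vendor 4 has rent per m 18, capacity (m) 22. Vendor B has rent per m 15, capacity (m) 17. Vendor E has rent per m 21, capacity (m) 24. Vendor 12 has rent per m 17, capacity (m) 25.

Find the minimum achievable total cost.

Use suppliers in increasing cost order.
Vendor B (15): use full 17 — 22 m to go.
Vendor 12 at 17: take 22 of its 25 — requirement met.
Vendor 4, Vendor E: unused.
Cost = 17×15 + 22×17 = 629.

629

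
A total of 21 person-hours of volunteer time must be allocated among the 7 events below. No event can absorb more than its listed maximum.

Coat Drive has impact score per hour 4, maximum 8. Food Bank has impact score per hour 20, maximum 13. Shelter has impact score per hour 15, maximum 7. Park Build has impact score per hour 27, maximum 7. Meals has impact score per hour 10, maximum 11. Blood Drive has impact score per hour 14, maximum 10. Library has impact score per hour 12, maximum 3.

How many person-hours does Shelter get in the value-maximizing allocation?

1

Rank by impact score per hour: Park Build 27 > Food Bank 20 > Shelter 15 > Blood Drive 14 > Library 12 > Meals 10 > Coat Drive 4.
Park Build takes 7 to reach its cap of 7 → 14 left.
Food Bank takes 13 to reach its cap of 13 → 1 left.
Only 1 left; Shelter takes them to reach 1.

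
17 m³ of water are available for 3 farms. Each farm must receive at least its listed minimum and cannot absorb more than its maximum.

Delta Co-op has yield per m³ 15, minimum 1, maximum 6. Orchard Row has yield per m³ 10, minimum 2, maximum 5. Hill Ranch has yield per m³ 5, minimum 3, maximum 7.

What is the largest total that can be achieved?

170

Meeting every minimum uses 1+2+3 = 6 m³, leaving 11.
Order the farms by yield per m³: Delta Co-op 15 > Orchard Row 10 > Hill Ranch 5.
Give Delta Co-op 5 more to hit its cap of 6 → 6 left.
Orchard Row takes 3 more to reach its cap of 5 → 3 left.
Only 3 left; Hill Ranch takes them to reach 6.
Total = 15×6 + 10×5 + 5×6 = 170.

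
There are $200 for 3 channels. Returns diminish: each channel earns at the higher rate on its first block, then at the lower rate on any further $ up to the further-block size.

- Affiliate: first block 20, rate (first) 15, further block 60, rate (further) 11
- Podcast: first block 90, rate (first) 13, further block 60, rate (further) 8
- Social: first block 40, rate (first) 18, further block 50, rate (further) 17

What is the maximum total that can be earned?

Order all 6 blocks by rate: Social/T1 18 > Social/T2 17 > Affiliate/T1 15 > Podcast/T1 13 > Affiliate/T2 11 > Podcast/T2 8.
Social/T1 (18): +40 ; 160 left.
Fill Social T2 block (50 at 17) ; 110 left.
Fill Affiliate T1 block (20 at 15) ; 90 left.
Fill Podcast T1 block (90 at 13) ; 0 left.
Total = 18×40 + 17×50 + 15×20 + 13×90 = 3040.

3040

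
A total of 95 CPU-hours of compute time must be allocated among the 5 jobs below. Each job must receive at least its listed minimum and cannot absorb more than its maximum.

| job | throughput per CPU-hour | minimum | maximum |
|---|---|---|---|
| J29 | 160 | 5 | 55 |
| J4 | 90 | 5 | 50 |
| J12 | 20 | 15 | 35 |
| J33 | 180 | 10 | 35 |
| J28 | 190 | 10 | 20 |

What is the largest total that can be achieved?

Meeting every minimum uses 5+5+15+10+10 = 45 CPU-hours, leaving 50.
Rank by throughput per CPU-hour: J28 190 > J33 180 > J29 160 > J4 90 > J12 20.
J28: +10 to 20 (cap) → 40 left.
J33: +25 to 35 (cap) → 15 left.
Only 15 left; J29 takes them to reach 20.
Total = 160×20 + 90×5 + 20×15 + 180×35 + 190×20 = 14050.

14050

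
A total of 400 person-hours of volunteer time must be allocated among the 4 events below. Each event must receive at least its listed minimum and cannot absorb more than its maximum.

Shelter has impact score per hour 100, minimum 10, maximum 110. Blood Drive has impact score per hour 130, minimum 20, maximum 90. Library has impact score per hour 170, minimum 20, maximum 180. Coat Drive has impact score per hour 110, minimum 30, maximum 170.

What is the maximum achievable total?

56500

Meeting every minimum uses 10+20+20+30 = 80 person-hours, leaving 320.
Rank by impact score per hour: Library 170 > Blood Drive 130 > Coat Drive 110 > Shelter 100.
Library: +160 to 180 (cap) → 160 left.
Blood Drive: +70 to 90 (cap) → 90 left.
Only 90 left; Coat Drive takes them to reach 120.
Total = 100×10 + 130×90 + 170×180 + 110×120 = 56500.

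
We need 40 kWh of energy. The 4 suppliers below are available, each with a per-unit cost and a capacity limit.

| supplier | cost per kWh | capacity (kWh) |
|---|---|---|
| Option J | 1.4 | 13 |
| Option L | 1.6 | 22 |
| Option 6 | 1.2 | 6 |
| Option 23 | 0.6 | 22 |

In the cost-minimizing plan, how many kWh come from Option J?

Use suppliers in increasing cost order.
Option 23 at 0.6: take all 22 kWh → 18 still needed.
Option 6 (1.2): use full 6 → 12 kWh to go.
Option J (1.4): take the remaining 12 → done.
Option L: unused.

12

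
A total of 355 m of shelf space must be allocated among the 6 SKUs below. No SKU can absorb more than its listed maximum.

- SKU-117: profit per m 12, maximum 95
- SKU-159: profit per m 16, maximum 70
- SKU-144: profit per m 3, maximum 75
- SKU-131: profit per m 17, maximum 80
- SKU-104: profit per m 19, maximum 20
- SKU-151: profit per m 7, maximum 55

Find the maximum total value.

Rank by profit per m: SKU-104 19 > SKU-131 17 > SKU-159 16 > SKU-117 12 > SKU-151 7 > SKU-144 3.
Give SKU-104 20 to hit its cap of 20 ; 335 left.
SKU-131: +80 to 80 (cap) ; 255 left.
SKU-159 takes 70 to reach its cap of 70 ; 185 left.
SKU-117: +95 to 95 (cap) ; 90 left.
SKU-151: +55 to 55 (cap) ; 35 left.
SKU-144 has room for 75 but only 35 remain, so it gets 35.
Total = 12×95 + 16×70 + 3×35 + 17×80 + 19×20 + 7×55 = 4490.

4490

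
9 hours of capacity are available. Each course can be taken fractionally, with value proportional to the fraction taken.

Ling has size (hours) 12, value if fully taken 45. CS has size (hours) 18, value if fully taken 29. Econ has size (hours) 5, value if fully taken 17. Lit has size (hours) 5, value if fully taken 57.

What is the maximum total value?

72

Sort by value density: Lit 57/5≈11.4, Ling 45/12≈3.75, Econ 17/5≈3.4, CS 29/18≈1.61.
All 5 hours of Lit fit (value 57) → 4 remain.
4 hours left: a 4/12 share of Ling gives 45×4/12 = 15.
Total value = 72.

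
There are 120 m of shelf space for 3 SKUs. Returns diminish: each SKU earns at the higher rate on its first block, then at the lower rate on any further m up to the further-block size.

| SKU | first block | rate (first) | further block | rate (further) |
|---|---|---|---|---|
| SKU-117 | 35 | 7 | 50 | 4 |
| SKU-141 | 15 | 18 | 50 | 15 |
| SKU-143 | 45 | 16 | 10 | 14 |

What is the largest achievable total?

Order all 6 blocks by rate: SKU-141/first 18 > SKU-143/first 16 > SKU-141/second 15 > SKU-143/second 14 > SKU-117/first 7 > SKU-117/second 4.
Fill SKU-141 first block (15 at 18) → 105 left.
SKU-143 first at 16: fill all 45 → 60 left.
Fill SKU-141 second block (50 at 15) → 10 left.
SKU-143/second (14): +10 → 0 left.
Total = 18×15 + 16×45 + 15×50 + 14×10 = 1880.

1880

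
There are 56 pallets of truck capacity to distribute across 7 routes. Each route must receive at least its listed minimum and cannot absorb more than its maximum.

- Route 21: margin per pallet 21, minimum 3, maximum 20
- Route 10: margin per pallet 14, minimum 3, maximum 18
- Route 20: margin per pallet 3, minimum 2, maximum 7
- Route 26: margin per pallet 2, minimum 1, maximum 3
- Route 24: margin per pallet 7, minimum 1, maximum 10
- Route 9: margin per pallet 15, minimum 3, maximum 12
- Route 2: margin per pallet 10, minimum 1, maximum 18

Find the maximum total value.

Meeting every minimum uses 3+3+2+1+1+3+1 = 14 pallets, leaving 42.
Order the routes by margin per pallet: Route 21 21 > Route 9 15 > Route 10 14 > Route 2 10 > Route 24 7 > Route 20 3 > Route 26 2.
Give Route 21 17 more to hit its cap of 20 — 25 left.
Route 9 takes 9 more to reach its cap of 12 — 16 left.
Route 10 takes 15 more to reach its cap of 18 — 1 left.
Route 2: +1 (room for 17) → 2. Pool exhausted.
Total = 21×20 + 14×18 + 3×2 + 2×1 + 7×1 + 15×12 + 10×2 = 887.

887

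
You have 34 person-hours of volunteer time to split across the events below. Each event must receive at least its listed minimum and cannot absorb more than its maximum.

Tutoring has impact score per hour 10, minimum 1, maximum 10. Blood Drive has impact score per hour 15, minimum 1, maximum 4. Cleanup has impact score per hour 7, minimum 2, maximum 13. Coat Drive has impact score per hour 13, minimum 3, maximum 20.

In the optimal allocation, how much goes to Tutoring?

8

Meeting every minimum uses 1+1+2+3 = 7 person-hours, leaving 27.
Highest impact score per hour first: Blood Drive 15 > Coat Drive 13 > Tutoring 10 > Cleanup 7.
Blood Drive: +3 to 4 (cap) — 24 left.
Coat Drive takes 17 more to reach its cap of 20 — 7 left.
Tutoring: +7 (room for 9) → 8. Pool exhausted.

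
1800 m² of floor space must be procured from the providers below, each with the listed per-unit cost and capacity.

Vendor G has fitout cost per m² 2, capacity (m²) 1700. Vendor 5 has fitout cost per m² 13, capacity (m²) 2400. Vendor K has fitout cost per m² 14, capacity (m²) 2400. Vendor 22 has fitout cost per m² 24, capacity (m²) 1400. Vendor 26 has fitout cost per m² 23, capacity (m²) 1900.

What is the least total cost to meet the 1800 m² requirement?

4700

Fill from the cheapest provider first.
Vendor G (2): use full 1700 ; 100 m² to go.
Vendor 5 (13): take the remaining 100 ; done.
Vendor K, Vendor 26, Vendor 22: unused.
Cost = 1700×2 + 100×13 = 4700.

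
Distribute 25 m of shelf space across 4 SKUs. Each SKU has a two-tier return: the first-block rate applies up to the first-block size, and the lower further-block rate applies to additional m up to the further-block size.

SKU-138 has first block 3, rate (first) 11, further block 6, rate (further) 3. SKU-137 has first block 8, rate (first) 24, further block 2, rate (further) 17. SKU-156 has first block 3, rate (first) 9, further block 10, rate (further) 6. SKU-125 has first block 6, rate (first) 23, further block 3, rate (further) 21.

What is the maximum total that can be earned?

487

Rank every tier by rate: SKU-137/first 24 > SKU-125/first 23 > SKU-125/second 21 > SKU-137/second 17 > SKU-138/first 11 > SKU-156/first 9 > SKU-156/second 6 > SKU-138/second 3.
SKU-137 first at 24: fill all 8 ; 17 left.
Fill SKU-125 first block (6 at 23) ; 11 left.
SKU-125/second (21): +3 ; 8 left.
SKU-137/second (17): +2 ; 6 left.
Fill SKU-138 first block (3 at 11) ; 3 left.
Fill SKU-156 first block (3 at 9) ; 0 left.
Total = 24×8 + 23×6 + 21×3 + 17×2 + 11×3 + 9×3 = 487.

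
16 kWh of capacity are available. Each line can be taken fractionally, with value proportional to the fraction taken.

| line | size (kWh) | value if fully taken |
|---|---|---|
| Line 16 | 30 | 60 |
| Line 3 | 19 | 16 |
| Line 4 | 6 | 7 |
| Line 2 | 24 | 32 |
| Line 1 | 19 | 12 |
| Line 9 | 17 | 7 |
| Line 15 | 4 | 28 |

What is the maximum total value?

Best value per unit of size first: Line 15 28/4≈7, Line 16 60/30≈2, Line 2 32/24≈1.33, Line 4 7/6≈1.17, Line 3 16/19≈0.842, Line 1 12/19≈0.632, Line 9 7/17≈0.412.
All 4 kWh of Line 15 fit (value 28) ; 12 remain.
Only 12 kWh remain; take 12/30 of Line 16 for value 60×12/30 = 24.
Total value = 52.

52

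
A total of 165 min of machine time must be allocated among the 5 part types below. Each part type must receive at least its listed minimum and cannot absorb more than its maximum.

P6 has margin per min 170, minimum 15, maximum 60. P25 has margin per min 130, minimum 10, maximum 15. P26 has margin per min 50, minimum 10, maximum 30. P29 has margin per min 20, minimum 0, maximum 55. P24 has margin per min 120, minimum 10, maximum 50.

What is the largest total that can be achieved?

Meeting every minimum uses 15+10+10+0+10 = 45 min, leaving 120.
Order the part types by margin per min: P6 170 > P25 130 > P24 120 > P26 50 > P29 20.
P6: +45 to 60 (cap) → 75 left.
Give P25 5 more to hit its cap of 15 → 70 left.
P24: +40 to 50 (cap) → 30 left.
P26 takes 20 more to reach its cap of 30 → 10 left.
Only 10 left; P29 takes them to reach 10.
Total = 170×60 + 130×15 + 50×30 + 20×10 + 120×50 = 19850.

19850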